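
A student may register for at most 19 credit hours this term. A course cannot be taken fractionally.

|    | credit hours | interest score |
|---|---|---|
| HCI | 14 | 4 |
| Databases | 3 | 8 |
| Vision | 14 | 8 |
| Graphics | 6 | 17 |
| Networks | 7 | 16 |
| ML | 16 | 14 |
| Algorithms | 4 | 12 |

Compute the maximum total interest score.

Allowing fractional choices, the relaxed optimum would be about 50.7, but courses are indivisible.
Graphics + Networks + Algorithms: credit hours 6 + 7 + 4 = 17 ≤ 19, interest score 17 + 16 + 12 = 45.
Databases + Graphics + Algorithms: credit hours 3 + 6 + 4 = 13 ≤ 19, interest score 8 + 17 + 12 = 37.
Databases + Graphics + Networks: credit hours 3 + 6 + 7 = 16 ≤ 19, interest score 8 + 17 + 16 = 41.
Best is Graphics, Networks, and Algorithms with total interest score 45.

45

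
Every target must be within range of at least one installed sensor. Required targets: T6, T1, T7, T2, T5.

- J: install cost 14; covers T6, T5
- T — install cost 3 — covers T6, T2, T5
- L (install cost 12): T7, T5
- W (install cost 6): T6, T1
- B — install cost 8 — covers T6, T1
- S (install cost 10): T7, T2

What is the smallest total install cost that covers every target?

19

Choose T, W, and S: together they cover T6, T1, T7, T2, T5 — every target.
Total install cost: 3 + 6 + 10 = 19.
No cover costs less than 19.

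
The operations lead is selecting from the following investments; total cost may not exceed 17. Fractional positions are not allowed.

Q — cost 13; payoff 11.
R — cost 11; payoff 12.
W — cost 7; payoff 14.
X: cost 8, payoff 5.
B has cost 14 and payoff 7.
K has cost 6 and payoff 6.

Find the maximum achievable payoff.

This is an integer program with binary decision variables.
Take W and K: cost 7 + 6 = 13 ≤ 17, payoff 14 + 6 = 20.
No other feasible combination does better.

20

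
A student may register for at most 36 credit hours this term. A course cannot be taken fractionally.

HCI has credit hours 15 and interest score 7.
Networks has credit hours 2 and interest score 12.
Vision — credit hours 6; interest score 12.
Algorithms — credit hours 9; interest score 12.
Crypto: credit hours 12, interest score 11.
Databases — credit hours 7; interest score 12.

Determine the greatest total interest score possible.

This is an integer program with binary decision variables.
Take Networks, Vision, Algorithms, Crypto, and Databases: credit hours 2 + 6 + 9 + 12 + 7 = 36 ≤ 36, interest score 12 + 12 + 12 + 11 + 12 = 59.
No other feasible combination does better.

59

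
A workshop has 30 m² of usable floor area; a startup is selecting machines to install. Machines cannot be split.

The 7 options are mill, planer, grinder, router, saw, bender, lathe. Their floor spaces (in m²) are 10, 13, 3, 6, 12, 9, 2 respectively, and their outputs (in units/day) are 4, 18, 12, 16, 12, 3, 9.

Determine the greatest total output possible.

Allowing fractional choices, the relaxed optimum would be about 61.0, but machines are indivisible.
planer + grinder + saw + lathe: floor space 13 + 3 + 12 + 2 = 30 ≤ 30, output 18 + 12 + 12 + 9 = 51.
planer + grinder + router + lathe: floor space 13 + 3 + 6 + 2 = 24 ≤ 30, output 18 + 12 + 16 + 9 = 55.
grinder + router + saw + lathe: floor space 3 + 6 + 12 + 2 = 23 ≤ 30, output 12 + 16 + 12 + 9 = 49.
Best is planer, grinder, router, and lathe with total output 55.

55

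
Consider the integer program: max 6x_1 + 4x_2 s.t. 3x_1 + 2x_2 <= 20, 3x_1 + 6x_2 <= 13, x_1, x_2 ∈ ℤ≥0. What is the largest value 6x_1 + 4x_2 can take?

24

The continuous relaxation peaks at (4.33, 0) with value 26.00; rounding to a feasible lattice point costs some objective.
(x_1,x_2)=(4,0): 3·4+2·0=12≤20, 3·4+6·0=12≤13, objective 24.
(x_1,x_2)=(3,0): 3·3+2·0=9≤20, 3·3+6·0=9≤13, objective 18.
No feasible integer point exceeds 24.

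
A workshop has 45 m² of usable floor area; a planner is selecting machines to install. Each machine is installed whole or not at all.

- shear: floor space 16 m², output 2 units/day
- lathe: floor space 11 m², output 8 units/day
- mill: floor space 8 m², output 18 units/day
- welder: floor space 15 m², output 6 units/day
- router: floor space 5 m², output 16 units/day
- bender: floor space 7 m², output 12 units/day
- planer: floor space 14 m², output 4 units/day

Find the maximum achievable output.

58

This is a 0-1 knapsack instance.
Allowing fractional choices, the relaxed optimum would be about 59.6, but machines are indivisible.
lathe + mill + router + bender + planer: floor space 11 + 8 + 5 + 7 + 14 = 45 ≤ 45, output 8 + 18 + 16 + 12 + 4 = 58.
lathe + mill + router + bender: floor space 11 + 8 + 5 + 7 = 31 ≤ 45, output 8 + 18 + 16 + 12 = 54.
Best is lathe, mill, router, bender, and planer with total output 58.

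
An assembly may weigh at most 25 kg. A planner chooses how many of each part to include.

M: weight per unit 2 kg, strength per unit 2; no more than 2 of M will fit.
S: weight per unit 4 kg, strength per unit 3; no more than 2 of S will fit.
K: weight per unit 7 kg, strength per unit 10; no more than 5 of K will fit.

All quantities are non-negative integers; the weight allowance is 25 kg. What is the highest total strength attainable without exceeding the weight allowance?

34

2×M and 3×K: weight 25 ≤ 25, strength 2·2 + 3·10 = 34.
1×S and 3×K: weight 25 ≤ 25, strength 1·3 + 3·10 = 33.
Best is 34.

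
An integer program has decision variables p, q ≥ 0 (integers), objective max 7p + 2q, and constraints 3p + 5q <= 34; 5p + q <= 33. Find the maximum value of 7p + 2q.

48

Relaxing integrality, the LP optimum is 48.14 at (p,q) = (5.95, 3.23), which is not an integer point.
(p,q)=(6,3): 3·6+5·3=33≤34, 5·6+1·3=33≤33, objective 48.
(p,q)=(6,2): 3·6+5·2=28≤34, 5·6+1·2=32≤33, objective 46.
(p,q)=(5,3): 3·5+5·3=30≤34, 5·5+1·3=28≤33, objective 41.
(p,q)=(5,2): 3·5+5·2=25≤34, 5·5+1·2=27≤33, objective 39.
The best lattice point is (6,3), giving 48.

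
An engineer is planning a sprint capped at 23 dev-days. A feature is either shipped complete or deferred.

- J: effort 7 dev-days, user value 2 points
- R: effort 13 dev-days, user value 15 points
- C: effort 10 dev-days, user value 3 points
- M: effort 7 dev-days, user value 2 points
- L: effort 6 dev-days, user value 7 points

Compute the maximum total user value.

22

Take R and L: effort 13 + 6 = 19 ≤ 23, user value 15 + 7 = 22.
No other feasible combination does better.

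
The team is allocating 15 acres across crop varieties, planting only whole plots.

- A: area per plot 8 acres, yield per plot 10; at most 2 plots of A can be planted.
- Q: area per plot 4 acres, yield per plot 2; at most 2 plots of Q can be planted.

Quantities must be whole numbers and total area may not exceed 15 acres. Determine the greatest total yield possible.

A has the best ratio (10/8); taking only A gives at most 1×10 = 10 (stopped by the area limit).
Mixing does better — 1×A and 1×Q: area 12 ≤ 15, yield 1·10 + 1·2 = 12.

12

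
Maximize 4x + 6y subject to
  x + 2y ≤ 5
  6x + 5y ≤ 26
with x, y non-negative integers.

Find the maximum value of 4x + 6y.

The continuous relaxation peaks at (3.86, 0.571) with value 18.86; rounding to a feasible lattice point costs some objective.
(x,y)=(3,1) is feasible, giving 18.
(x,y)=(4,0) is feasible, giving 16.
No feasible integer point exceeds 18.

18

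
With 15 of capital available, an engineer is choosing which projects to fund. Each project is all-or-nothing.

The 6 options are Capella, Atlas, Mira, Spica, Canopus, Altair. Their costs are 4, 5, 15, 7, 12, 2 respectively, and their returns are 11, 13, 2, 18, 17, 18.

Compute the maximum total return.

Capella + Spica + Altair: cost 4 + 7 + 2 = 13 ≤ 15, return 11 + 18 + 18 = 47.
Capella + Atlas + Altair: cost 4 + 5 + 2 = 11 ≤ 15, return 11 + 13 + 18 = 42.
Atlas + Spica + Altair: cost 5 + 7 + 2 = 14 ≤ 15, return 13 + 18 + 18 = 49.
Best is Atlas, Spica, and Altair with total return 49.

49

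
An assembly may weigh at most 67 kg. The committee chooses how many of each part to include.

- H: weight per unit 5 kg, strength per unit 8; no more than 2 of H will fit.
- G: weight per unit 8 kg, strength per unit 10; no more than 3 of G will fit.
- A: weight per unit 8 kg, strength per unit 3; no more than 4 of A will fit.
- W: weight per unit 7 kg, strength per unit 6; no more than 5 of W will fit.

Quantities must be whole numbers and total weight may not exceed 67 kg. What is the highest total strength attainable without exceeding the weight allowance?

70

H has the best ratio (8/5); taking only H gives at most 2×8 = 16 (stopped by the supply cap of 2).
Mixing does better — 2×H, 3×G, and 4×W: weight 62 ≤ 67, strength 2·8 + 3·10 + 4·6 = 70.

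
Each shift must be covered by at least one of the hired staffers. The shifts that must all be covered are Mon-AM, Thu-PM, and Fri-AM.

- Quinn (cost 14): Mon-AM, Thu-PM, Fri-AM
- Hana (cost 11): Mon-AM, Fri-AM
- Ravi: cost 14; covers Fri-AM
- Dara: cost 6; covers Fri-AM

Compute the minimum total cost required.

14

Quinn alone covers Mon-AM, Thu-PM, Fri-AM — every shift.
Total cost: 14.
No cover costs less than 14.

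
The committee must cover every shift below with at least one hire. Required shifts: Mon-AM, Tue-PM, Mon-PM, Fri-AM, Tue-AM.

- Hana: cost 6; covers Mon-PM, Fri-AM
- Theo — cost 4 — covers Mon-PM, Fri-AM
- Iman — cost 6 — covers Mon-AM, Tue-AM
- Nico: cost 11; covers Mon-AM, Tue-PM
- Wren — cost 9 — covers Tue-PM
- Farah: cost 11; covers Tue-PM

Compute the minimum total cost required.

19

Choose Theo, Iman, and Wren: together they cover Mon-AM, Tue-PM, Mon-PM, Fri-AM, Tue-AM — every shift.
Total cost: 4 + 6 + 9 = 19.
No cover costs less than 19.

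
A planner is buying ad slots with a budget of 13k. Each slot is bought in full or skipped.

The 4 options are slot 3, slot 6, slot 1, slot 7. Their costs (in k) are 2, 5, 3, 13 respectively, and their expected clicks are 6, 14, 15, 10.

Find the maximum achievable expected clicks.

35

Take slot 3, slot 6, and slot 1: cost 2 + 5 + 3 = 10 ≤ 13, expected clicks 6 + 14 + 15 = 35.
No other feasible combination does better.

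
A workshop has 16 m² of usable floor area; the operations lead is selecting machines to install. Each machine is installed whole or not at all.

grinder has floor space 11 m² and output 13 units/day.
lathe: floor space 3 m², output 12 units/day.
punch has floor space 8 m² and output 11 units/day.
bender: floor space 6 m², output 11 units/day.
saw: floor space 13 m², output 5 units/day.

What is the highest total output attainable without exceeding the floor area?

Take grinder and lathe: floor space 11 + 3 = 14 ≤ 16, output 13 + 12 = 25.
No other feasible combination does better.

25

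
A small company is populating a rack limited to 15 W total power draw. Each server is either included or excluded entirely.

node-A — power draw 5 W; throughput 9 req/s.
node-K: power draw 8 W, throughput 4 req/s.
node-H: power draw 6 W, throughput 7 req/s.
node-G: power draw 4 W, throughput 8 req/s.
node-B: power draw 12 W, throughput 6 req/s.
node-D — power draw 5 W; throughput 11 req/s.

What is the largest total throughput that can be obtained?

node-A + node-G + node-D: power draw 5 + 4 + 5 = 14 ≤ 15, throughput 9 + 8 + 11 = 28.
node-A + node-H + node-G: power draw 5 + 6 + 4 = 15 ≤ 15, throughput 9 + 7 + 8 = 24.
node-H + node-G + node-D: power draw 6 + 4 + 5 = 15 ≤ 15, throughput 7 + 8 + 11 = 26.
Best is node-A, node-G, and node-D with total throughput 28.

28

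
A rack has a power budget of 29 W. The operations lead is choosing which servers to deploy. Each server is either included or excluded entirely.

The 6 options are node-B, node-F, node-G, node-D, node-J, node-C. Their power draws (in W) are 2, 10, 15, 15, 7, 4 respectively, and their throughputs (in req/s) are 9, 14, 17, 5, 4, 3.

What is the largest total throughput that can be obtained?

Take node-B, node-F, and node-G: power draw 2 + 10 + 15 = 27 ≤ 29, throughput 9 + 14 + 17 = 40.
No other feasible combination does better.

40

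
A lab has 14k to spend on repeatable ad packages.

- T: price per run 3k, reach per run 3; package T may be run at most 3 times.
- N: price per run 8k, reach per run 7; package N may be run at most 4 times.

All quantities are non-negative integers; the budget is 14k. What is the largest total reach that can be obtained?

This is a bounded integer knapsack.
Take 2×T and 1×N: price 14 ≤ 14, reach 2·3 + 1·7 = 13.
No other integer combination yields more.

13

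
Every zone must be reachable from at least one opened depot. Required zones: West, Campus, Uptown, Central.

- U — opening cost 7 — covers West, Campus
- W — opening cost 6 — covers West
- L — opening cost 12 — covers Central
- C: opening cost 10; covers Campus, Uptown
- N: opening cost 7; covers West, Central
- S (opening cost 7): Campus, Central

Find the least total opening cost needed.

17

Choose C and N: together they cover West, Campus, Uptown, Central — every zone.
Total opening cost: 10 + 7 = 17.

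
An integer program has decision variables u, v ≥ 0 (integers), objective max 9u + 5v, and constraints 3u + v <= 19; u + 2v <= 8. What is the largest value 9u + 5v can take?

59

(u,v)=(6,1) is feasible, giving 59.
(u,v)=(6,0) is feasible, giving 54.
(u,v)=(5,1) is feasible, giving 50.
Maximum is 59 at (u,v)=(6,1).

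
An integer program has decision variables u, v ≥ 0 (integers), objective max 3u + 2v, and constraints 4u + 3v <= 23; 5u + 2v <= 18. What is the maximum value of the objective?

15

(u,v)=(1,6): 4·1+3·6=22≤23, 5·1+2·6=17≤18, objective 15.
(u,v)=(0,7): 4·0+3·7=21≤23, 5·0+2·7=14≤18, objective 14.
(u,v)=(1,5): 4·1+3·5=19≤23, 5·1+2·5=15≤18, objective 13.
The best lattice point is (1,6), giving 15.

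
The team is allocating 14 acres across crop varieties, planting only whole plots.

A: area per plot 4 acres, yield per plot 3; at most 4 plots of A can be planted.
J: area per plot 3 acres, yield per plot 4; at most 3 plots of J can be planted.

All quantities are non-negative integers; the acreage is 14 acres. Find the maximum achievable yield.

15

Take 1×A and 3×J: area 13 ≤ 14, yield 1·3 + 3·4 = 15.
J has the best ratio (4/3) and is taken to its limit of 3; remaining capacity is filled optimally with the others.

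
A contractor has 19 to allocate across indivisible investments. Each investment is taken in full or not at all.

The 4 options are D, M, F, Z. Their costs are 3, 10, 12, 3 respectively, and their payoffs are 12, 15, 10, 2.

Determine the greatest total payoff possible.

Take D, M, and Z: cost 3 + 10 + 3 = 16 ≤ 19, payoff 12 + 15 + 2 = 29.
No other feasible combination does better.

29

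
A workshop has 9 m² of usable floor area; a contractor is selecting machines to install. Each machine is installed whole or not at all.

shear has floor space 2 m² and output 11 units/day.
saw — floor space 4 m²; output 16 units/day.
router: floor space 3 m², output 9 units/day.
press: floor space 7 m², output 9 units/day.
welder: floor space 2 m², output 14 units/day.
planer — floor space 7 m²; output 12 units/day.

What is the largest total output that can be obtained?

41

This is an integer program with binary decision variables.
Take shear, saw, and welder: floor space 2 + 4 + 2 = 8 ≤ 9, output 11 + 16 + 14 = 41.
No other feasible combination does better.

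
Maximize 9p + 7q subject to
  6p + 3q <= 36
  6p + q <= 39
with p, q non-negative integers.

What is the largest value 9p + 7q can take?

(p,q)=(0,12) is feasible, giving 84.
(p,q)=(0,11) is feasible, giving 77.
No feasible integer point exceeds 84.

84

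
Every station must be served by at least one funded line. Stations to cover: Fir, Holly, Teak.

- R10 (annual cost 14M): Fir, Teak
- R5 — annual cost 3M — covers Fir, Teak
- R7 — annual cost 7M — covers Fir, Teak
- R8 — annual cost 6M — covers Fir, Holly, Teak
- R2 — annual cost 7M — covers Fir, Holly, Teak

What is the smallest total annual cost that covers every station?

6

The greedy cost-per-new-station heuristic would pick R5 and R8 for 9, but a cheaper cover exists.
R8 alone covers Fir, Holly, Teak — every station.
Total annual cost: 6.
No cover costs less than 6.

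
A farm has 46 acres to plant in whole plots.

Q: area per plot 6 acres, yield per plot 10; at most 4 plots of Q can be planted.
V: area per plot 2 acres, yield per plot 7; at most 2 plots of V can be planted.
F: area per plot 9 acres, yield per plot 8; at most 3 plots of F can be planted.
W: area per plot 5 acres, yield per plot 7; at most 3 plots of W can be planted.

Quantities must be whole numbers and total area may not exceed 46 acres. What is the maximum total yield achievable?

75

4×Q, 2×V, and 3×W: area 43 ≤ 46, yield 4·10 + 2·7 + 3·7 = 75.
3×Q, 2×V, 1×F, and 3×W: area 46 ≤ 46, yield 3·10 + 2·7 + 1·8 + 3·7 = 73.
Best is 75.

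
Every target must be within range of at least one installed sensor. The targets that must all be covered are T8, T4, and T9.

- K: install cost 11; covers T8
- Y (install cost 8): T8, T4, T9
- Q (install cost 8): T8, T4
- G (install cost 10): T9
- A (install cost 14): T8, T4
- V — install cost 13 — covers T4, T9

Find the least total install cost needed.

Y alone covers T8, T4, T9 — every target.
Total install cost: 8.
No cover costs less than 8.

8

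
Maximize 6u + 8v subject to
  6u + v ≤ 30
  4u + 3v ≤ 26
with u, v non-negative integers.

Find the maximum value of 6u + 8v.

The continuous relaxation peaks at (0, 8.67) with value 69.33; rounding to a feasible lattice point costs some objective.
(u,v)=(0,8): 6·0+1·8=8≤30, 4·0+3·8=24≤26, objective 64.
(u,v)=(1,7): 6·1+1·7=13≤30, 4·1+3·7=25≤26, objective 62.
(u,v)=(0,7): 6·0+1·7=7≤30, 4·0+3·7=21≤26, objective 56.
The best lattice point is (0,8), giving 64.

64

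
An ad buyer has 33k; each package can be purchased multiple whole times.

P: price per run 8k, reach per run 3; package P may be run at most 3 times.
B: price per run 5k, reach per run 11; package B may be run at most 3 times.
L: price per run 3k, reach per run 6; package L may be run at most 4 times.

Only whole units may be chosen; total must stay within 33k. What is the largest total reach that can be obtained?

57

1×P, 3×B, and 3×L: price 32 ≤ 33, reach 1·3 + 3·11 + 3·6 = 54.
3×B and 4×L: price 27 ≤ 33, reach 3·11 + 4·6 = 57.
Best is 57.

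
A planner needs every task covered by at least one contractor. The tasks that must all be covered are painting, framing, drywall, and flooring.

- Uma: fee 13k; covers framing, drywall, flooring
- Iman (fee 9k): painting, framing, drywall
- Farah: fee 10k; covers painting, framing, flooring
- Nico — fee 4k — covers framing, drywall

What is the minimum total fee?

14

Choose Farah and Nico: together they cover painting, framing, drywall, flooring — every task.
Total fee: 10 + 4 = 14.
No cover costs less than 14.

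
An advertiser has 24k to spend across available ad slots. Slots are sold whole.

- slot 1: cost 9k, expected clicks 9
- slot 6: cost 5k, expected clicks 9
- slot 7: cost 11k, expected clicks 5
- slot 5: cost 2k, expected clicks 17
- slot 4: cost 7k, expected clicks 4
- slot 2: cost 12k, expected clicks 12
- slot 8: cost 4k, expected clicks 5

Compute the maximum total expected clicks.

43

slot 1 + slot 6 + slot 5 + slot 8: cost 9 + 5 + 2 + 4 = 20 ≤ 24, expected clicks 9 + 9 + 17 + 5 = 40.
slot 6 + slot 5 + slot 2 + slot 8: cost 5 + 2 + 12 + 4 = 23 ≤ 24, expected clicks 9 + 17 + 12 + 5 = 43.
slot 1 + slot 6 + slot 5 + slot 4: cost 9 + 5 + 2 + 7 = 23 ≤ 24, expected clicks 9 + 9 + 17 + 4 = 39.
Best is slot 6, slot 5, slot 2, and slot 8 with total expected clicks 43.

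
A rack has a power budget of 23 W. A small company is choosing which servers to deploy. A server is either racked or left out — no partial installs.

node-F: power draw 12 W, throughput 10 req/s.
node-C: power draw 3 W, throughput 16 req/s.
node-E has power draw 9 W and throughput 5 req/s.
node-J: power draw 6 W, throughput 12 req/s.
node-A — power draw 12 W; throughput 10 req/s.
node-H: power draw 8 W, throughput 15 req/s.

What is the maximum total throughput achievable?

Treat it as a binary knapsack problem.
Allowing fractional choices, the relaxed optimum would be about 48.0, but servers are indivisible.
node-C + node-A + node-H: power draw 3 + 12 + 8 = 23 ≤ 23, throughput 16 + 10 + 15 = 41.
node-C + node-J + node-H: power draw 3 + 6 + 8 = 17 ≤ 23, throughput 16 + 12 + 15 = 43.
node-F + node-C + node-H: power draw 12 + 3 + 8 = 23 ≤ 23, throughput 10 + 16 + 15 = 41.
Best is node-C, node-J, and node-H with total throughput 43.

43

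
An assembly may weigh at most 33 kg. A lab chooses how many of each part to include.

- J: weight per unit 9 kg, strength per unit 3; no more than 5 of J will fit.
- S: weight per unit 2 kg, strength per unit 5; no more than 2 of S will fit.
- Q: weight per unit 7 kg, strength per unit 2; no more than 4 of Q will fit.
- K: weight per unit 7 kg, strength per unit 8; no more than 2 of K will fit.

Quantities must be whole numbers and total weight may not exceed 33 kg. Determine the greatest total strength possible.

S has the best ratio (5/2); taking only S gives at most 2×5 = 10 (stopped by the supply cap of 2).
Mixing does better — 2×S, 2×Q, and 2×K: weight 32 ≤ 33, strength 2·5 + 2·2 + 2·8 = 30.

30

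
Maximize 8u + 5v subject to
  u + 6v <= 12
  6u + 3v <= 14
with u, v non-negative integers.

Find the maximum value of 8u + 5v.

16

Relaxing integrality, the LP optimum is 20.42 at (u,v) = (1.45, 1.76), which is not an integer point.
(u,v)=(2,0): 1·2+6·0=2≤12, 6·2+3·0=12≤14, objective 16.
(u,v)=(1,1): 1·1+6·1=7≤12, 6·1+3·1=9≤14, objective 13.
(u,v)=(0,2): 1·0+6·2=12≤12, 6·0+3·2=6≤14, objective 10.
Maximum is 16 at (u,v)=(2,0).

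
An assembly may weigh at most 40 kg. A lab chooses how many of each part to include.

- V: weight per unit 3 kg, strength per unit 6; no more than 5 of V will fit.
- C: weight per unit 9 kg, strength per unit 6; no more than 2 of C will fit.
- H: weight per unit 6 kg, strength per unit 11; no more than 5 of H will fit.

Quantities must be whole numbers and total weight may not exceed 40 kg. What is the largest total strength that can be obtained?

V has the best ratio (6/3); taking only V gives at most 5×6 = 30 (stopped by the supply cap of 5).
Mixing does better — 5×V and 4×H: weight 39 ≤ 40, strength 5·6 + 4·11 = 74.

74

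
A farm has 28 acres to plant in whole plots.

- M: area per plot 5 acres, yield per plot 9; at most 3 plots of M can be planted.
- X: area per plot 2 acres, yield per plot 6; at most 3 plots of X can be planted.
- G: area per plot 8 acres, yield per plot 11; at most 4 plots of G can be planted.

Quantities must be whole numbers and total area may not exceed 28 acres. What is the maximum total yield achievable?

Take 3×M, 2×X, and 1×G: area 27 ≤ 28, yield 3·9 + 2·6 + 1·11 = 50.
No other integer combination yields more.

50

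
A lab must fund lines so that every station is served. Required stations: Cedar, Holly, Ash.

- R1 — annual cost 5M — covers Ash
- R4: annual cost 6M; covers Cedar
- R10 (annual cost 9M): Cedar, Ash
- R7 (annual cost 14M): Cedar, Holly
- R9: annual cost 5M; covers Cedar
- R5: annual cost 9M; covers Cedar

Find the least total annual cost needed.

19

The greedy cost-per-new-station heuristic would pick R10 and R7 for 23, but a cheaper cover exists.
Choose R1 and R7: together they cover Cedar, Holly, Ash — every station.
Total annual cost: 5 + 14 = 19.
No cover costs less than 19.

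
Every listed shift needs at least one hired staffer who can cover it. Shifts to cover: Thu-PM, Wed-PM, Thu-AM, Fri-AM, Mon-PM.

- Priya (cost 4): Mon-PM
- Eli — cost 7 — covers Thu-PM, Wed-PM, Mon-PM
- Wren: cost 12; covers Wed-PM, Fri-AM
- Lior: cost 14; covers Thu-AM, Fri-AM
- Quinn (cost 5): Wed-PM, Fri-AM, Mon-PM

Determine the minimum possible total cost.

The greedy cost-per-new-shift heuristic would pick Quinn, Eli, and Lior for 26, but a cheaper cover exists.
Choose Eli and Lior: together they cover Thu-PM, Wed-PM, Thu-AM, Fri-AM, Mon-PM — every shift.
Total cost: 7 + 14 = 21.
No cover costs less than 21.

21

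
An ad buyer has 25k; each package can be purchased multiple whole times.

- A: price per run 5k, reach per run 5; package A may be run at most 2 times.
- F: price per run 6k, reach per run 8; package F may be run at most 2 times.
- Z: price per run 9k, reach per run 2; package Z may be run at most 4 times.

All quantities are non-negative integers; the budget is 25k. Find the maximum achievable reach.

This is a bounded integer knapsack.
Take 2×A and 2×F: price 22 ≤ 25, reach 2·5 + 2·8 = 26.
F has the best ratio (8/6) and is taken to its limit of 2; remaining capacity is filled optimally with the others.

26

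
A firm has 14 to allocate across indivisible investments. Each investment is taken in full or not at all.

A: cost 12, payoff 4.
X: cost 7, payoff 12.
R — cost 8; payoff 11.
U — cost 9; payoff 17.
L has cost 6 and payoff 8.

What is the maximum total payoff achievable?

Take X and L: cost 7 + 6 = 13 ≤ 14, payoff 12 + 8 = 20.
No other feasible combination does better.

20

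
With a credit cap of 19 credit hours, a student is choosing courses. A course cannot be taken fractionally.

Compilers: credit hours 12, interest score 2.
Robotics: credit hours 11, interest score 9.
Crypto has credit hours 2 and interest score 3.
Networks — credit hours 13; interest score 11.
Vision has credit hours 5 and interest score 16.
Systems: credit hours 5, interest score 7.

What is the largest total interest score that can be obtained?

28

Crypto + Vision + Systems: credit hours 2 + 5 + 5 = 12 ≤ 19, interest score 3 + 16 + 7 = 26.
Robotics + Crypto + Vision: credit hours 11 + 2 + 5 = 18 ≤ 19, interest score 9 + 3 + 16 = 28.
Networks + Vision: credit hours 13 + 5 = 18 ≤ 19, interest score 11 + 16 = 27.
Best is Robotics, Crypto, and Vision with total interest score 28.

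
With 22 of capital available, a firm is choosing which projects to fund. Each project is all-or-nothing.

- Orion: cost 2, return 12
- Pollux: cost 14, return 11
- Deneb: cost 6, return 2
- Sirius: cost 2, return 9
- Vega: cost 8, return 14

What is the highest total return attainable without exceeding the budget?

37

Take Orion, Deneb, Sirius, and Vega: cost 2 + 6 + 2 + 8 = 18 ≤ 22, return 12 + 2 + 9 + 14 = 37.
No other feasible combination does better.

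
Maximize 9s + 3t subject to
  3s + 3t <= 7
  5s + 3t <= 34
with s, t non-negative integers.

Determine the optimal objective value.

Relaxing integrality, the LP optimum is 21.00 at (s,t) = (2.33, 0), which is not an integer point.
(s,t)=(2,0): 3·2+3·0=6≤7, 5·2+3·0=10≤34, objective 18.
(s,t)=(1,1): 3·1+3·1=6≤7, 5·1+3·1=8≤34, objective 12.
(s,t)=(1,0): 3·1+3·0=3≤7, 5·1+3·0=5≤34, objective 9.
Maximum is 18 at (s,t)=(2,0).

18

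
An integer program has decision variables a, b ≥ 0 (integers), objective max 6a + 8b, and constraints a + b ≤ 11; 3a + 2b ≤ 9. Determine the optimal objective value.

32

(a,b)=(0,4): 1·0+1·4=4≤11, 3·0+2·4=8≤9, objective 32.
(a,b)=(1,3): 1·1+1·3=4≤11, 3·1+2·3=9≤9, objective 30.
(a,b)=(0,3): 1·0+1·3=3≤11, 3·0+2·3=6≤9, objective 24.
Maximum is 32 at (a,b)=(0,4).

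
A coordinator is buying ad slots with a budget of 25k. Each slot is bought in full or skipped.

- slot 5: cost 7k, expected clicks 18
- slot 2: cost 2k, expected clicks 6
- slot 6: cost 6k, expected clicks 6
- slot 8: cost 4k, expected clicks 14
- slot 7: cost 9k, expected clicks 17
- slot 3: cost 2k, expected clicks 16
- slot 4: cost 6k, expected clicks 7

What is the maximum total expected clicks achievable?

71

This is an integer program with binary decision variables.
Take slot 5, slot 2, slot 8, slot 7, and slot 3: cost 7 + 2 + 4 + 9 + 2 = 24 ≤ 25, expected clicks 18 + 6 + 14 + 17 + 16 = 71.
No other feasible combination does better.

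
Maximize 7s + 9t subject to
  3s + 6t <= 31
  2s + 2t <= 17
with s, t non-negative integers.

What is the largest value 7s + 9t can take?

The continuous relaxation peaks at (6.67, 1.83) with value 63.17; rounding to a feasible lattice point costs some objective.
(s,t)=(6,2): 3·6+6·2=30≤31, 2·6+2·2=16≤17, objective 60.
(s,t)=(7,1): 3·7+6·1=27≤31, 2·7+2·1=16≤17, objective 58.
(s,t)=(5,2): 3·5+6·2=27≤31, 2·5+2·2=14≤17, objective 53.
(s,t)=(6,1): 3·6+6·1=24≤31, 2·6+2·1=14≤17, objective 51.
Maximum is 60 at (s,t)=(6,2).

60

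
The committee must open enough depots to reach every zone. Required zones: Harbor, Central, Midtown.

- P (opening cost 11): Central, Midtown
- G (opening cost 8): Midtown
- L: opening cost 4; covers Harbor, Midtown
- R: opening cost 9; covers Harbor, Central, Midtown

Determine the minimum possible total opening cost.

The greedy cost-per-new-zone heuristic would pick L and R for 13, but a cheaper cover exists.
R alone covers Harbor, Central, Midtown — every zone.
Total opening cost: 9.
No cover costs less than 9.

9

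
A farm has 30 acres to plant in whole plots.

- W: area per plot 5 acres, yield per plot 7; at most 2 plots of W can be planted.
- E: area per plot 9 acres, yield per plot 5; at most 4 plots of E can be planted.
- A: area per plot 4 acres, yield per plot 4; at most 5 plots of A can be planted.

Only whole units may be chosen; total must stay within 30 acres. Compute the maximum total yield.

34

W has the best ratio (7/5); taking only W gives at most 2×7 = 14 (stopped by the supply cap of 2).
Mixing does better — 2×W and 5×A: area 30 ≤ 30, yield 2·7 + 5·4 = 34.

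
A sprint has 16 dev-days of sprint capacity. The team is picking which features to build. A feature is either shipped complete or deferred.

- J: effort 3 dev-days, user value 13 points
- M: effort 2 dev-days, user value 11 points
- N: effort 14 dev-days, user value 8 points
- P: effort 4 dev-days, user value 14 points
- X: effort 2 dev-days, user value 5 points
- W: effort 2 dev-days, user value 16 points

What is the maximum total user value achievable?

59

Allowing fractional choices, the relaxed optimum would be about 60.7, but features are indivisible.
J + M + P + W: effort 3 + 2 + 4 + 2 = 11 ≤ 16, user value 13 + 11 + 14 + 16 = 54.
J + P + X + W: effort 3 + 4 + 2 + 2 = 11 ≤ 16, user value 13 + 14 + 5 + 16 = 48.
J + M + P + X + W: effort 3 + 2 + 4 + 2 + 2 = 13 ≤ 16, user value 13 + 11 + 14 + 5 + 16 = 59.
Best is J, M, P, X, and W with total user value 59.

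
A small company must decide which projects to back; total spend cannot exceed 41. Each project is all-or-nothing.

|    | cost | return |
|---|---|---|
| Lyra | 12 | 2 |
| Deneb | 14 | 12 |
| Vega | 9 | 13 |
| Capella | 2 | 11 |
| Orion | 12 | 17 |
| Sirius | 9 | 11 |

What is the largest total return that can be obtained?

Take Deneb, Vega, Capella, and Orion: cost 14 + 9 + 2 + 12 = 37 ≤ 41, return 12 + 13 + 11 + 17 = 53.
No other feasible combination does better.

53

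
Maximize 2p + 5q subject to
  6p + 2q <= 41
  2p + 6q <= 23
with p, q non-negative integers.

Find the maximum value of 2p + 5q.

Relaxing integrality, the LP optimum is 21.25 at (p,q) = (6.25, 1.75), which is not an integer point.
(p,q)=(5,2): 6·5+2·2=34≤41, 2·5+6·2=22≤23, objective 20.
(p,q)=(4,2): 6·4+2·2=28≤41, 2·4+6·2=20≤23, objective 18.
(p,q)=(6,1): 6·6+2·1=38≤41, 2·6+6·1=18≤23, objective 17.
Maximum is 20 at (p,q)=(5,2).

20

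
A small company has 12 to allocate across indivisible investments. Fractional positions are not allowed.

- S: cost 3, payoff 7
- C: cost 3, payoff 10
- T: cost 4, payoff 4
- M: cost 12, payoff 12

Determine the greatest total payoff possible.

21

S + C: cost 3 + 3 = 6 ≤ 12, payoff 7 + 10 = 17.
C + T: cost 3 + 4 = 7 ≤ 12, payoff 10 + 4 = 14.
S + C + T: cost 3 + 3 + 4 = 10 ≤ 12, payoff 7 + 10 + 4 = 21.
Best is S, C, and T with total payoff 21.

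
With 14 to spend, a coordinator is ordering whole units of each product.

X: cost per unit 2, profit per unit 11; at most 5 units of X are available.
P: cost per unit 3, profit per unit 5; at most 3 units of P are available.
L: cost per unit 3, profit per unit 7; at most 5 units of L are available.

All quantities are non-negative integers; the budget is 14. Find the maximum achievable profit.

62

X has the best ratio (11/2); taking only X gives at most 5×11 = 55 (stopped by the supply cap of 5).
Mixing does better — 5×X and 1×L: cost 13 ≤ 14, profit 5·11 + 1·7 = 62.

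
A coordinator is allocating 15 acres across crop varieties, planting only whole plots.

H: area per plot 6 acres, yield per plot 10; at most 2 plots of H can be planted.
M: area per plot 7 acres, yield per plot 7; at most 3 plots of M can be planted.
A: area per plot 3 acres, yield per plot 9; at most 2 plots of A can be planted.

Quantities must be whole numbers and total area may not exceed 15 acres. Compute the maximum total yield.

29

This is a bounded integer knapsack.
Take 2×H and 1×A: area 15 ≤ 15, yield 2·10 + 1·9 = 29.
No other integer combination yields more.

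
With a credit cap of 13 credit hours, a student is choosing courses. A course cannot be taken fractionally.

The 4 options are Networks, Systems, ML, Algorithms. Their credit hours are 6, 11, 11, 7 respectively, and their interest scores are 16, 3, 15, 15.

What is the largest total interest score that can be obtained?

Take Networks and Algorithms: credit hours 6 + 7 = 13 ≤ 13, interest score 16 + 15 = 31.
No other feasible combination does better.

31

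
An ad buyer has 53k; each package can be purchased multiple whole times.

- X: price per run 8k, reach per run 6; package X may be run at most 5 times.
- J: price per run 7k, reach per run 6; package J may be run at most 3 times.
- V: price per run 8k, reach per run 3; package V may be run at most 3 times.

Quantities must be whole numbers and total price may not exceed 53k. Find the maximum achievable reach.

4×X and 3×J: price 53 ≤ 53, reach 4·6 + 3·6 = 42.
3×X, 3×J, and 1×V: price 53 ≤ 53, reach 3·6 + 3·6 + 1·3 = 39.
Best is 42.

42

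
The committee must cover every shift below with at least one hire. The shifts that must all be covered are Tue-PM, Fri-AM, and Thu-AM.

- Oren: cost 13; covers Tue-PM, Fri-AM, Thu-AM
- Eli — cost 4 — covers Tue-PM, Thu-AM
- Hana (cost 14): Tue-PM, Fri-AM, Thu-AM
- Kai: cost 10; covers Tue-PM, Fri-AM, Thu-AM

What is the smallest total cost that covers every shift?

Kai alone covers Tue-PM, Fri-AM, Thu-AM — every shift.
Total cost: 10.

10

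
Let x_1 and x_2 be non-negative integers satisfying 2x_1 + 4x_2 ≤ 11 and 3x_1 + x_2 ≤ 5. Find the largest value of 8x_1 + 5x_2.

Relaxing integrality, the LP optimum is 18.70 at (x_1,x_2) = (0.9, 2.3), which is not an integer point.
(x_1,x_2)=(1,2): 2·1+4·2=10≤11, 3·1+1·2=5≤5, objective 18.
(x_1,x_2)=(1,1): 2·1+4·1=6≤11, 3·1+1·1=4≤5, objective 13.
(x_1,x_2)=(0,2): 2·0+4·2=8≤11, 3·0+1·2=2≤5, objective 10.
The best lattice point is (1,2), giving 18.

18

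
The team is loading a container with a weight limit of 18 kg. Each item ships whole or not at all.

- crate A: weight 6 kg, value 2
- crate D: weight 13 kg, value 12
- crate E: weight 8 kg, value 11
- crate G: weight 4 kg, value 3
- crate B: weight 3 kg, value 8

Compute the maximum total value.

crate A + crate E + crate B: weight 6 + 8 + 3 = 17 ≤ 18, value 2 + 11 + 8 = 21.
crate E + crate G + crate B: weight 8 + 4 + 3 = 15 ≤ 18, value 11 + 3 + 8 = 22.
crate D + crate B: weight 13 + 3 = 16 ≤ 18, value 12 + 8 = 20.
Best is crate E, crate G, and crate B with total value 22.

22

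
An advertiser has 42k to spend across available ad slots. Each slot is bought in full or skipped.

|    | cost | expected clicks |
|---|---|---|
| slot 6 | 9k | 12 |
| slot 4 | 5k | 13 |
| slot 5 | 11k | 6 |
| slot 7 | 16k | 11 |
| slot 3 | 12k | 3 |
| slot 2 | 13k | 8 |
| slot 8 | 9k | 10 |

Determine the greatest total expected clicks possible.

Take slot 6, slot 4, slot 7, and slot 8: cost 9 + 5 + 16 + 9 = 39 ≤ 42, expected clicks 12 + 13 + 11 + 10 = 46.
No other feasible combination does better.

46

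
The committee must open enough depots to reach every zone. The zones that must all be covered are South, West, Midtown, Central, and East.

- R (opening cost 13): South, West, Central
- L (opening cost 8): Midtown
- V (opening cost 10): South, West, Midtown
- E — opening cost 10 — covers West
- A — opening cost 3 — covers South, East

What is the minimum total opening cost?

Choose R, L, and A: together they cover South, West, Midtown, Central, East — every zone.
Total opening cost: 13 + 8 + 3 = 24.

24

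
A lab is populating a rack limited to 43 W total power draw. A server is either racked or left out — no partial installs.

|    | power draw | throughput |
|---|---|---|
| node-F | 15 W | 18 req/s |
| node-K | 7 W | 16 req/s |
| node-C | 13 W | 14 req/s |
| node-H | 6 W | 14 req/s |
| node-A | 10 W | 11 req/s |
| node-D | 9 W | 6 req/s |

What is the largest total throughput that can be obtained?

Take node-F, node-K, node-C, and node-H: power draw 15 + 7 + 13 + 6 = 41 ≤ 43, throughput 18 + 16 + 14 + 14 = 62.
No other feasible combination does better.

62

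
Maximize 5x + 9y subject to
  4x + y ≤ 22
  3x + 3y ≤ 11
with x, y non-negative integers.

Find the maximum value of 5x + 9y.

(x,y)=(0,3) is feasible, giving 27.
(x,y)=(1,2) is feasible, giving 23.
(x,y)=(0,2) is feasible, giving 18.
No feasible integer point exceeds 27.

27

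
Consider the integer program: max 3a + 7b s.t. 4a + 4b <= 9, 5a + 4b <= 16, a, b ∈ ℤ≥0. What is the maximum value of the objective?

14

Relaxing integrality, the LP optimum is 15.75 at (a,b) = (0, 2.25), which is not an integer point.
(a,b)=(0,2): 4·0+4·2=8≤9, 5·0+4·2=8≤16, objective 14.
(a,b)=(1,1): 4·1+4·1=8≤9, 5·1+4·1=9≤16, objective 10.
(a,b)=(0,1): 4·0+4·1=4≤9, 5·0+4·1=4≤16, objective 7.
The best lattice point is (0,2), giving 14.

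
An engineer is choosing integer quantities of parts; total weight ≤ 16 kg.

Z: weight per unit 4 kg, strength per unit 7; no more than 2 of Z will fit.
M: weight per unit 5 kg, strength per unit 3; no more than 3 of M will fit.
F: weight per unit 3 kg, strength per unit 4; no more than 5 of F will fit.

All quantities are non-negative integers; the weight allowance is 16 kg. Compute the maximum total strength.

Take 1×Z and 4×F: weight 16 ≤ 16, strength 1·7 + 4·4 = 23.
No other integer combination yields more.

23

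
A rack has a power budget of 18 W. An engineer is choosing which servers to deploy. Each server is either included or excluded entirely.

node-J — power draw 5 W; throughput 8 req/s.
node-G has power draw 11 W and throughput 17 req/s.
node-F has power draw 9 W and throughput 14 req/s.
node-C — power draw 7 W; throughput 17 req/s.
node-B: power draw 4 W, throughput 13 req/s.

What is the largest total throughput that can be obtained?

38

node-J + node-F + node-B: power draw 5 + 9 + 4 = 18 ≤ 18, throughput 8 + 14 + 13 = 35.
node-G + node-C: power draw 11 + 7 = 18 ≤ 18, throughput 17 + 17 = 34.
node-J + node-C + node-B: power draw 5 + 7 + 4 = 16 ≤ 18, throughput 8 + 17 + 13 = 38.
Best is node-J, node-C, and node-B with total throughput 38.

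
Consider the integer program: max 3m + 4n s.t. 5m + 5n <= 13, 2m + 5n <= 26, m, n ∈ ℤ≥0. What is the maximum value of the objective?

8

(m,n)=(0,2): 5·0+5·2=10≤13, 2·0+5·2=10≤26, objective 8.
(m,n)=(1,1): 5·1+5·1=10≤13, 2·1+5·1=7≤26, objective 7.
Maximum is 8 at (m,n)=(0,2).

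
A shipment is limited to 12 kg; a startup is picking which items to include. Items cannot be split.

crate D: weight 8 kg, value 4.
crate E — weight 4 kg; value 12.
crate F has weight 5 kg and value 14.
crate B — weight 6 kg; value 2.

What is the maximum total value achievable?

26

Take crate E and crate F: weight 4 + 5 = 9 ≤ 12, value 12 + 14 = 26.
No other feasible combination does better.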